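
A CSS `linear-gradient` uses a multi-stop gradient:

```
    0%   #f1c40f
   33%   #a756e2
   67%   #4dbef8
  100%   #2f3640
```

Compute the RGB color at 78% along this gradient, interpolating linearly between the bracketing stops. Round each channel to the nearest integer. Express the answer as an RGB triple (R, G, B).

78% lies between the 67% and 100% stops, so the local fraction is t = (78 − 67)/(100 − 67) = 11/33 ≈ 0.3333.
#4dbef8 → (77, 190, 248); #2f3640 → (47, 54, 64).
R = 77 + 0.3333 × (47 − 77) = 67.001 → 67
G = 190 + 0.3333 × (54 − 190) = 144.671 → 145
B = 248 + 0.3333 × (64 − 248) = 186.673 → 187

(67, 145, 187)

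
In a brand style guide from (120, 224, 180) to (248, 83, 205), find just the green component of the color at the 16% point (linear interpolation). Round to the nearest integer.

G = 224 + 0.16 × (83 − 224) = 201.44 → 201

201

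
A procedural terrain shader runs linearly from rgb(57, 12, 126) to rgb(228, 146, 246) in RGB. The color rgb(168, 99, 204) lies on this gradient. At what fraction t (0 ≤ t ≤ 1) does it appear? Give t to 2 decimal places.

Invert the lerp on the R channel (largest span, 171): t = (168 − 57) / (228 − 57) = 111/171 = 0.64912.
Check on G: (99 − 12)/(146 − 12) = 0.6493 ✓

0.65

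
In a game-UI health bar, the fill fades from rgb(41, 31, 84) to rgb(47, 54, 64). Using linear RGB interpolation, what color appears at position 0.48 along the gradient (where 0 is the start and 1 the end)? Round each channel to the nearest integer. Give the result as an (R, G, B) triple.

R = 41 + 0.48 × (47 − 41) = 41 + 0.48 × 6 = 43.88 → 44
G = 31 + 0.48 × (54 − 31) = 31 + 0.48 × 23 = 42.04 → 42
B = 84 + 0.48 × (64 − 84) = 84 + 0.48 × -20 = 74.4 → 74

(44, 42, 74)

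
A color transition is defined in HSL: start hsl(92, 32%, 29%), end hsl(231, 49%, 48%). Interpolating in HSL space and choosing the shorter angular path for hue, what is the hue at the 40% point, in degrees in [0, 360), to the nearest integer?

Hue arc: Δh = 231 − 92 = 139° (|Δh| ≤ 180, already the shorter path).
H = 92 + 0.4 × (139) = 147.6 → 148°

148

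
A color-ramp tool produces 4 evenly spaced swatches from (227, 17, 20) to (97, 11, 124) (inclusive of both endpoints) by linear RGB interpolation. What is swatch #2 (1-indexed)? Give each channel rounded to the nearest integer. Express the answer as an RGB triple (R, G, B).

(184, 15, 55)

With 4 swatches and endpoints inclusive, swatch 2 sits at t = (2 − 1)/(4 − 1) = 1/3 ≈ 0.3333.
R = 227 + 0.3333 × (97 − 227) = 183.671 → 184
G = 17 + 0.3333 × (11 − 17) = 15 → 15
B = 20 + 0.3333 × (124 − 20) = 54.663 → 55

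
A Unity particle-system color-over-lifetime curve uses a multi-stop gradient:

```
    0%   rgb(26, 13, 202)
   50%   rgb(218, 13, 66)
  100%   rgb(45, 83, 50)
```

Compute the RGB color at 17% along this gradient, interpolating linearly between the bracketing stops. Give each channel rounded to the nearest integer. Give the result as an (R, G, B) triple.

17% lies between the 0% and 50% stops, so the local fraction is t = (17 − 0)/(50 − 0) = 17/50 ≈ 0.34.
R = 26 + 0.34 × (218 − 26) = 91.28 → 91
G = 13 + 0.34 × (13 − 13) = 13 → 13
B = 202 + 0.34 × (66 − 202) = 155.76 → 156

(91, 13, 156)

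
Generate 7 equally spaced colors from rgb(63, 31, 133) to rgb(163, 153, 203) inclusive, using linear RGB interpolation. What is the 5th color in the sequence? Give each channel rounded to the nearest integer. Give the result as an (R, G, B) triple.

With 7 swatches and endpoints inclusive, swatch 5 sits at t = (5 − 1)/(7 − 1) = 4/6 ≈ 0.6667.
R = 63 + 0.6667 × (163 − 63) = 129.67 → 130
G = 31 + 0.6667 × (153 − 31) = 112.337 → 112
B = 133 + 0.6667 × (203 − 133) = 179.669 → 180

(130, 112, 180)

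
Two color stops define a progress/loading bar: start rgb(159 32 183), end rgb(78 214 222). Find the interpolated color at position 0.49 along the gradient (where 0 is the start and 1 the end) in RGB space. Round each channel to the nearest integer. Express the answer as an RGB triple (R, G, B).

R = 159 + 0.49 × (78 − 159) = 159 + 0.49 × -81 = 119.31 → 119
G = 32 + 0.49 × (214 − 32) = 32 + 0.49 × 182 = 121.18 → 121
B = 183 + 0.49 × (222 − 183) = 183 + 0.49 × 39 = 202.11 → 202

(119, 121, 202)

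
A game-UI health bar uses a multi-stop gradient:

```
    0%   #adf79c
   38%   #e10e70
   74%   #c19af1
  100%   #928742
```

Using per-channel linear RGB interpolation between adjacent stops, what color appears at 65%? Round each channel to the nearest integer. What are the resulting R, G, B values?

(201, 119, 209)

65% lies between the 38% and 74% stops, so the local fraction is t = (65 − 38)/(74 − 38) = 27/36 ≈ 0.75.
#e10e70 → (225, 14, 112); #c19af1 → (193, 154, 241).
R = 225 + 0.75 × (193 − 225) = 201 → 201
G = 14 + 0.75 × (154 − 14) = 119 → 119
B = 112 + 0.75 × (241 − 112) = 208.75 → 209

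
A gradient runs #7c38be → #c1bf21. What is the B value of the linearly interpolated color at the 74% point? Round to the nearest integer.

B₁ = 190 (from #7c38be), B₂ = 33 (from #c1bf21).
B = 190 + 0.74 × (33 − 190) = 73.82 → 74

74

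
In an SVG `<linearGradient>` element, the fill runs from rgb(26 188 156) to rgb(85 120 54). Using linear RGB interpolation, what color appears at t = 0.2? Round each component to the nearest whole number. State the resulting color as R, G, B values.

R = 26 + 0.2 × (85 − 26) = 26 + 0.2 × 59 = 37.8 → 38
G = 188 + 0.2 × (120 − 188) = 188 + 0.2 × -68 = 174.4 → 174
B = 156 + 0.2 × (54 − 156) = 156 + 0.2 × -102 = 135.6 → 136
So the blended color is (38, 174, 136), about #26ae88.

(38, 174, 136)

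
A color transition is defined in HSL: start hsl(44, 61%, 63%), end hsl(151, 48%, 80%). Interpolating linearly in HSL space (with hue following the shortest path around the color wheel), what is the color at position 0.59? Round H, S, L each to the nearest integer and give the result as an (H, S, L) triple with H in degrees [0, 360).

(107, 53, 73)

Hue arc: Δh = 151 − 44 = 107° (|Δh| ≤ 180, already the shorter path).
H = 44 + 0.59 × (107) = 107.13 → 107°
S = 61 + 0.59 × (48 − 61) = 53.33 → 53%
L = 63 + 0.59 × (80 − 63) = 73.03 → 73%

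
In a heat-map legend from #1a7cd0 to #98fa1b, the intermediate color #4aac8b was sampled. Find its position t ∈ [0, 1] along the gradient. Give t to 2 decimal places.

0.38

Invert the lerp on the B channel (largest span, 181): t = (139 − 208) / (27 − 208) = -69/-181 = 0.38122.
Check on R: (74 − 26)/(152 − 26) = 0.381 ✓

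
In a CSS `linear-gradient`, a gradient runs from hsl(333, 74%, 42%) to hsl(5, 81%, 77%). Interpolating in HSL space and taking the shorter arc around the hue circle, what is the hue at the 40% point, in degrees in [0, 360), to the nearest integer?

Hue: 5 − 333 = -328°, but |-328| > 180 so the shorter arc goes the other way: Δh = -328 + 360 = 32°.
H = 333 + 0.4 × (32) = 345.8 → 346°

346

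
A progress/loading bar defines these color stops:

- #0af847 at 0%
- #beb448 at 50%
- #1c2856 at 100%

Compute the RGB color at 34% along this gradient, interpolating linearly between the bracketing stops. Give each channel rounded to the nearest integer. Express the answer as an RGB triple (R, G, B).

34% lies between the 0% and 50% stops, so the local fraction is t = (34 − 0)/(50 − 0) = 34/50 ≈ 0.68.
#0af847 → (10, 248, 71); #beb448 → (190, 180, 72).
R = 10 + 0.68 × (190 − 10) = 132.4 → 132
G = 248 + 0.68 × (180 − 248) = 201.76 → 202
B = 71 + 0.68 × (72 − 71) = 71.68 → 72

(132, 202, 72)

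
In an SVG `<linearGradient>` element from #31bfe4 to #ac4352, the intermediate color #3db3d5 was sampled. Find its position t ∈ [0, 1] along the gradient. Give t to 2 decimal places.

Invert the lerp on the B channel (largest span, 146): t = (213 − 228) / (82 − 228) = -15/-146 = 0.10274.
Check on R: (61 − 49)/(172 − 49) = 0.09756 ✓

0.10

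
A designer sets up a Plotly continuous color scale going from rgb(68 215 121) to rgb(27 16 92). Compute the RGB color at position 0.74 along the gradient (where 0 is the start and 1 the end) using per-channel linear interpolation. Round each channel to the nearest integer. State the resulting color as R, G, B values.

(38, 68, 100)

R = 68 + 0.74 × (27 − 68) = 68 + 0.74 × -41 = 37.66 → 38
G = 215 + 0.74 × (16 − 215) = 215 + 0.74 × -199 = 67.74 → 68
B = 121 + 0.74 × (92 − 121) = 121 + 0.74 × -29 = 99.54 → 100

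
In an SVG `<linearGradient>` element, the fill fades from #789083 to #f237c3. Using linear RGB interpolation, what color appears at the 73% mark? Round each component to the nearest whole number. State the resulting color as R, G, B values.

(209, 79, 178)

#789083 → (120, 144, 131); #f237c3 → (242, 55, 195).
73% corresponds to t = 0.73.
R = 120 + 0.73 × (242 − 120) = 120 + 0.73 × 122 = 209.06 → 209
G = 144 + 0.73 × (55 − 144) = 144 + 0.73 × -89 = 79.03 → 79
B = 131 + 0.73 × (195 − 131) = 131 + 0.73 × 64 = 177.72 → 178
So the blended color is (209, 79, 178), about #d14fb2.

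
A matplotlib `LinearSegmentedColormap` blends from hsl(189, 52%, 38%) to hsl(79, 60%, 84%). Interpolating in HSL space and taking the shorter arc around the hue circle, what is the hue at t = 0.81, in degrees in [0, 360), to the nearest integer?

100

Hue arc: Δh = 79 − 189 = -110° (|Δh| ≤ 180, already the shorter path).
H = 189 + 0.81 × (-110) = 99.9 → 100°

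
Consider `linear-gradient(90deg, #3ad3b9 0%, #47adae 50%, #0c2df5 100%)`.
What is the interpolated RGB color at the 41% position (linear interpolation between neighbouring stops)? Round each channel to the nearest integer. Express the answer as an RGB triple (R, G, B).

(69, 180, 176)

41% lies between the 0% and 50% stops, so the local fraction is t = (41 − 0)/(50 − 0) = 41/50 ≈ 0.82.
#3ad3b9 → (58, 211, 185); #47adae → (71, 173, 174).
R = 58 + 0.82 × (71 − 58) = 68.66 → 69
G = 211 + 0.82 × (173 − 211) = 179.84 → 180
B = 185 + 0.82 × (174 − 185) = 175.98 → 176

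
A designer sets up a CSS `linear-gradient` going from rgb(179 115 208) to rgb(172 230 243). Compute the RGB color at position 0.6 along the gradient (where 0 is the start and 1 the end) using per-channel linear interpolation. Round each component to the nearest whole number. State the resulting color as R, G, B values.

(175, 184, 229)

R = 179 + 0.6 × (172 − 179) = 179 + 0.6 × -7 = 174.8 → 175
G = 115 + 0.6 × (230 − 115) = 115 + 0.6 × 115 = 184 → 184
B = 208 + 0.6 × (243 − 208) = 208 + 0.6 × 35 = 229 → 229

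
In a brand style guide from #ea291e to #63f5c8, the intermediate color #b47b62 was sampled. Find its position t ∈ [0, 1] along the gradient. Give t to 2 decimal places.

0.40

Invert the lerp on the G channel (largest span, 204): t = (123 − 41) / (245 − 41) = 82/204 = 0.40196.
Check on R: (180 − 234)/(99 − 234) = 0.4 ✓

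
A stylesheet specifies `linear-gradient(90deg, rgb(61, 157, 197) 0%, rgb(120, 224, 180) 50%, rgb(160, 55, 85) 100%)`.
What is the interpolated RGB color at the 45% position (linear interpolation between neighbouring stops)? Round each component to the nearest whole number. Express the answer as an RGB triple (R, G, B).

45% lies between the 0% and 50% stops, so the local fraction is t = (45 − 0)/(50 − 0) = 45/50 ≈ 0.9.
R = 61 + 0.9 × (120 − 61) = 114.1 → 114
G = 157 + 0.9 × (224 − 157) = 217.3 → 217
B = 197 + 0.9 × (180 − 197) = 181.7 → 182

(114, 217, 182)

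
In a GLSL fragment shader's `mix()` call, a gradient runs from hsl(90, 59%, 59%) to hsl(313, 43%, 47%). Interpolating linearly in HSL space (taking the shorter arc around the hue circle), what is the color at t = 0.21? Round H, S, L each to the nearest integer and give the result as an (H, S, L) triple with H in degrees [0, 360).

(61, 56, 56)

Hue: 313 − 90 = 223°, but |223| > 180 so the shorter arc goes the other way: Δh = 223 − 360 = -137°.
H = 90 + 0.21 × (-137) = 61.23 → 61°
S = 59 + 0.21 × (43 − 59) = 55.64 → 56%
L = 59 + 0.21 × (47 − 59) = 56.48 → 56%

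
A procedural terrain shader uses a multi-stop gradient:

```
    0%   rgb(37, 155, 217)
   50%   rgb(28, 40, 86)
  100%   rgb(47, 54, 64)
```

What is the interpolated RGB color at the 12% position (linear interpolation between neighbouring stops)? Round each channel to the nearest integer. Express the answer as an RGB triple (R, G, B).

(35, 127, 186)

12% lies between the 0% and 50% stops, so the local fraction is t = (12 − 0)/(50 − 0) = 12/50 ≈ 0.24.
R = 37 + 0.24 × (28 − 37) = 34.84 → 35
G = 155 + 0.24 × (40 − 155) = 127.4 → 127
B = 217 + 0.24 × (86 − 217) = 185.56 → 186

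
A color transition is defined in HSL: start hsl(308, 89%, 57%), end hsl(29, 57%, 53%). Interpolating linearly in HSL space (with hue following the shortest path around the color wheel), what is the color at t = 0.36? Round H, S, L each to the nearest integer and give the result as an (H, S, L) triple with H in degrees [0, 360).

Hue: 29 − 308 = -279°, but |-279| > 180 so the shorter arc goes the other way: Δh = -279 + 360 = 81°.
H = 308 + 0.36 × (81) = 337.16 → 337°
S = 89 + 0.36 × (57 − 89) = 77.48 → 77%
L = 57 + 0.36 × (53 − 57) = 55.56 → 56%

(337, 77, 56)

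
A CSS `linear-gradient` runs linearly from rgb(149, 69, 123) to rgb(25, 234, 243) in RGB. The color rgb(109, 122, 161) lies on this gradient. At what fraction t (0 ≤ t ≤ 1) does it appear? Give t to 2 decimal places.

0.32

Invert the lerp on the G channel (largest span, 165): t = (122 − 69) / (234 − 69) = 53/165 = 0.32121.
Check on R: (109 − 149)/(25 − 149) = 0.3226 ✓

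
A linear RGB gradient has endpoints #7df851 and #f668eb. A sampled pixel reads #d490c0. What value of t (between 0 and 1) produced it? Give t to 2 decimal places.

Invert the lerp on the B channel (largest span, 154): t = (192 − 81) / (235 − 81) = 111/154 = 0.72078.
Check on R: (212 − 125)/(246 − 125) = 0.719 ✓

0.72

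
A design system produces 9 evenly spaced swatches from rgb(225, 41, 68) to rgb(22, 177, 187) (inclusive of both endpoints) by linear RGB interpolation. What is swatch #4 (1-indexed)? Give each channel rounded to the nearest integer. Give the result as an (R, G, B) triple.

(149, 92, 113)

With 9 swatches and endpoints inclusive, swatch 4 sits at t = (4 − 1)/(9 − 1) = 3/8 ≈ 0.375.
R = 225 + 0.375 × (22 − 225) = 148.875 → 149
G = 41 + 0.375 × (177 − 41) = 92 → 92
B = 68 + 0.375 × (187 − 68) = 112.625 → 113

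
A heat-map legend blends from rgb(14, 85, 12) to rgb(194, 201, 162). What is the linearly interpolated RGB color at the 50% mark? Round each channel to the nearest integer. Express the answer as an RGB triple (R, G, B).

(104, 143, 87)

50% corresponds to t = 0.5.
R = 14 + 0.5 × (194 − 14) = 14 + 0.5 × 180 = 104 → 104
G = 85 + 0.5 × (201 − 85) = 85 + 0.5 × 116 = 143 → 143
B = 12 + 0.5 × (162 − 12) = 12 + 0.5 × 150 = 87 → 87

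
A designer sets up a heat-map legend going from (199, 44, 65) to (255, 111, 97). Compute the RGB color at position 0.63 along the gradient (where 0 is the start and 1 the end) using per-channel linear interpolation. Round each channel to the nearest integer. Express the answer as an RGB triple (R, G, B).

(234, 86, 85)

R = 199 + 0.63 × (255 − 199) = 199 + 0.63 × 56 = 234.28 → 234
G = 44 + 0.63 × (111 − 44) = 44 + 0.63 × 67 = 86.21 → 86
B = 65 + 0.63 × (97 − 65) = 65 + 0.63 × 32 = 85.16 → 85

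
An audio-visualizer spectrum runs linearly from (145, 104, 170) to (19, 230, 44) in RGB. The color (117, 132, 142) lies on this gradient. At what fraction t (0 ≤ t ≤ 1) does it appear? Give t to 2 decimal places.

Invert the lerp on the R channel (largest span, 126): t = (117 − 145) / (19 − 145) = -28/-126 = 0.22222.
Check on G: (132 − 104)/(230 − 104) = 0.2222 ✓

0.22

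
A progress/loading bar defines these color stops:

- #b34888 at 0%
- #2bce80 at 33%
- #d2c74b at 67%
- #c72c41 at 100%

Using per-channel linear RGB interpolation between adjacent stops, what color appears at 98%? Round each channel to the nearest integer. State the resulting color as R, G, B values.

98% lies between the 67% and 100% stops, so the local fraction is t = (98 − 67)/(100 − 67) = 31/33 ≈ 0.9394.
#d2c74b → (210, 199, 75); #c72c41 → (199, 44, 65).
R = 210 + 0.9394 × (199 − 210) = 199.667 → 200
G = 199 + 0.9394 × (44 − 199) = 53.393 → 53
B = 75 + 0.9394 × (65 − 75) = 65.606 → 66

(200, 53, 66)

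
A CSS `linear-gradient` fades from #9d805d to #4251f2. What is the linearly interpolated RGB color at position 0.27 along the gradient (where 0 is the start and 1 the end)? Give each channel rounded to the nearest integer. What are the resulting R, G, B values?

#9d805d → (157, 128, 93); #4251f2 → (66, 81, 242).
R = 157 + 0.27 × (66 − 157) = 157 + 0.27 × -91 = 132.43 → 132
G = 128 + 0.27 × (81 − 128) = 128 + 0.27 × -47 = 115.31 → 115
B = 93 + 0.27 × (242 − 93) = 93 + 0.27 × 149 = 133.23 → 133

(132, 115, 133)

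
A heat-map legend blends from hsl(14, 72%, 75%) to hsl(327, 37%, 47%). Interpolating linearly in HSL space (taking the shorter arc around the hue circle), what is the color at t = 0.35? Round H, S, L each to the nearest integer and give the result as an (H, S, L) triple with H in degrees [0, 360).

Hue: 327 − 14 = 313°, but |313| > 180 so the shorter arc goes the other way: Δh = 313 − 360 = -47°.
H = 14 + 0.35 × (-47) = -2.45 → -2 → -2 mod 360 = 358°
S = 72 + 0.35 × (37 − 72) = 59.75 → 60%
L = 75 + 0.35 × (47 − 75) = 65.2 → 65%

(358, 60, 65)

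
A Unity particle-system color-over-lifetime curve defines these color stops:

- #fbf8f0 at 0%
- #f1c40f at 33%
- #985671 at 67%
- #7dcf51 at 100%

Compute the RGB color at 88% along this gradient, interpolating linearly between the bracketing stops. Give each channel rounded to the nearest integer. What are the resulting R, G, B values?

(135, 163, 93)

88% lies between the 67% and 100% stops, so the local fraction is t = (88 − 67)/(100 − 67) = 21/33 ≈ 0.6364.
#985671 → (152, 86, 113); #7dcf51 → (125, 207, 81).
R = 152 + 0.6364 × (125 − 152) = 134.817 → 135
G = 86 + 0.6364 × (207 − 86) = 163.004 → 163
B = 113 + 0.6364 × (81 − 113) = 92.635 → 93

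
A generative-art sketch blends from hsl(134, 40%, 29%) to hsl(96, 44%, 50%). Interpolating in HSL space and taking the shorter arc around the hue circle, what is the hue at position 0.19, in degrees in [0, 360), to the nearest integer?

Hue arc: Δh = 96 − 134 = -38° (|Δh| ≤ 180, already the shorter path).
H = 134 + 0.19 × (-38) = 126.78 → 127°

127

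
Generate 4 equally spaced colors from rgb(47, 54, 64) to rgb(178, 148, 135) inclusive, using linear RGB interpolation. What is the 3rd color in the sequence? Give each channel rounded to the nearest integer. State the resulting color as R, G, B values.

With 4 swatches and endpoints inclusive, swatch 3 sits at t = (3 − 1)/(4 − 1) = 2/3 ≈ 0.6667.
R = 47 + 0.6667 × (178 − 47) = 134.338 → 134
G = 54 + 0.6667 × (148 − 54) = 116.67 → 117
B = 64 + 0.6667 × (135 − 64) = 111.336 → 111

(134, 117, 111)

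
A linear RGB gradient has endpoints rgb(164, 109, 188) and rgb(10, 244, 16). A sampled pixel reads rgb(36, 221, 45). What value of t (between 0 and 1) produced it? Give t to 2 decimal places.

Invert the lerp on the B channel (largest span, 172): t = (45 − 188) / (16 − 188) = -143/-172 = 0.8314.
Check on R: (36 − 164)/(10 − 164) = 0.8312 ✓

0.83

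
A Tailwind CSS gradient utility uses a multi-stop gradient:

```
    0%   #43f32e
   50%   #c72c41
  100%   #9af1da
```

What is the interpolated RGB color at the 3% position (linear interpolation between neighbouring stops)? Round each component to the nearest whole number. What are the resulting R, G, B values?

(75, 231, 47)

3% lies between the 0% and 50% stops, so the local fraction is t = (3 − 0)/(50 − 0) = 3/50 ≈ 0.06.
#43f32e → (67, 243, 46); #c72c41 → (199, 44, 65).
R = 67 + 0.06 × (199 − 67) = 74.92 → 75
G = 243 + 0.06 × (44 − 243) = 231.06 → 231
B = 46 + 0.06 × (65 − 46) = 47.14 → 47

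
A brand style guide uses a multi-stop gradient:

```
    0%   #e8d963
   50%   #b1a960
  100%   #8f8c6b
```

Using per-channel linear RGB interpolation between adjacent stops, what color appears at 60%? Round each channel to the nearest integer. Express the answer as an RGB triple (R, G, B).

(170, 163, 98)

60% lies between the 50% and 100% stops, so the local fraction is t = (60 − 50)/(100 − 50) = 10/50 ≈ 0.2.
#b1a960 → (177, 169, 96); #8f8c6b → (143, 140, 107).
R = 177 + 0.2 × (143 − 177) = 170.2 → 170
G = 169 + 0.2 × (140 − 169) = 163.2 → 163
B = 96 + 0.2 × (107 − 96) = 98.2 → 98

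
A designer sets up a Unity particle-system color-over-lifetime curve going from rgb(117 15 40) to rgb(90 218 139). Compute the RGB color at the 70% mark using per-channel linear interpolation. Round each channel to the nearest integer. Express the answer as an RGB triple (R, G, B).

(98, 157, 109)

70% corresponds to t = 0.7.
R = 117 + 0.7 × (90 − 117) = 117 + 0.7 × -27 = 98.1 → 98
G = 15 + 0.7 × (218 − 15) = 15 + 0.7 × 203 = 157.1 → 157
B = 40 + 0.7 × (139 − 40) = 40 + 0.7 × 99 = 109.3 → 109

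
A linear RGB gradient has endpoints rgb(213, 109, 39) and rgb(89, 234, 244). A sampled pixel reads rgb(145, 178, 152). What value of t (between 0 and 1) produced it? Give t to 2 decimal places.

Invert the lerp on the B channel (largest span, 205): t = (152 − 39) / (244 − 39) = 113/205 = 0.55122.
Check on R: (145 − 213)/(89 − 213) = 0.5484 ✓

0.55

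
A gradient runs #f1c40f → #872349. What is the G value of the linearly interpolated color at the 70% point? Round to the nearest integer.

83

G₁ = 196 (from #f1c40f), G₂ = 35 (from #872349).
G = 196 + 0.7 × (35 − 196) = 83.3 → 83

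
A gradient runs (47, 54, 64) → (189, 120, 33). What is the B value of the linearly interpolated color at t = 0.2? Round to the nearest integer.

58

B = 64 + 0.2 × (33 − 64) = 57.8 → 58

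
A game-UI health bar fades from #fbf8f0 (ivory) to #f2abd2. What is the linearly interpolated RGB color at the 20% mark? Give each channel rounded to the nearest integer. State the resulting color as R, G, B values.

(249, 233, 234)

#fbf8f0 → (251, 248, 240); #f2abd2 → (242, 171, 210).
20% corresponds to t = 0.2.
R = 251 + 0.2 × (242 − 251) = 251 + 0.2 × -9 = 249.2 → 249
G = 248 + 0.2 × (171 − 248) = 248 + 0.2 × -77 = 232.6 → 233
B = 240 + 0.2 × (210 − 240) = 240 + 0.2 × -30 = 234 → 234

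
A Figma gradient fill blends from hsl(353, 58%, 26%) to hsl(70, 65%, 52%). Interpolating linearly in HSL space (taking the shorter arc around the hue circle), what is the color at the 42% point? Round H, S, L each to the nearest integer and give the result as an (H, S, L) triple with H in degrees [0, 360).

Hue: 70 − 353 = -283°, but |-283| > 180 so the shorter arc goes the other way: Δh = -283 + 360 = 77°.
H = 353 + 0.42 × (77) = 385.34 → 385 → 385 mod 360 = 25°
S = 58 + 0.42 × (65 − 58) = 60.94 → 61%
L = 26 + 0.42 × (52 − 26) = 36.92 → 37%

(25, 61, 37)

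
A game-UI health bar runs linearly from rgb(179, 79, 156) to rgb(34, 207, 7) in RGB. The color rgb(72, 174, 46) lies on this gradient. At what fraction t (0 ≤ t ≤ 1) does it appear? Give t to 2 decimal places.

Invert the lerp on the B channel (largest span, 149): t = (46 − 156) / (7 − 156) = -110/-149 = 0.73826.
Check on R: (72 − 179)/(34 − 179) = 0.7379 ✓

0.74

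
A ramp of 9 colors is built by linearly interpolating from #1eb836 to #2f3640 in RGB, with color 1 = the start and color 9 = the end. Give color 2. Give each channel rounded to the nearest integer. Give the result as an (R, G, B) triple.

With 9 swatches and endpoints inclusive, swatch 2 sits at t = (2 − 1)/(9 − 1) = 1/8 ≈ 0.125.
#1eb836 → (30, 184, 54); #2f3640 → (47, 54, 64).
R = 30 + 0.125 × (47 − 30) = 32.125 → 32
G = 184 + 0.125 × (54 − 184) = 167.75 → 168
B = 54 + 0.125 × (64 − 54) = 55.25 → 55

(32, 168, 55)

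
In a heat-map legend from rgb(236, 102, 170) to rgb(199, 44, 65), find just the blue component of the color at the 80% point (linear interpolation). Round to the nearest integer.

86

B = 170 + 0.8 × (65 − 170) = 86 → 86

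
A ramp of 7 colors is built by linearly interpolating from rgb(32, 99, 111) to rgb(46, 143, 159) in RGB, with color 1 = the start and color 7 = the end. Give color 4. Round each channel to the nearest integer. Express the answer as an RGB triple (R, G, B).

(39, 121, 135)

With 7 swatches and endpoints inclusive, swatch 4 sits at t = (4 − 1)/(7 − 1) = 3/6 ≈ 0.5.
R = 32 + 0.5 × (46 − 32) = 39 → 39
G = 99 + 0.5 × (143 − 99) = 121 → 121
B = 111 + 0.5 × (159 − 111) = 135 → 135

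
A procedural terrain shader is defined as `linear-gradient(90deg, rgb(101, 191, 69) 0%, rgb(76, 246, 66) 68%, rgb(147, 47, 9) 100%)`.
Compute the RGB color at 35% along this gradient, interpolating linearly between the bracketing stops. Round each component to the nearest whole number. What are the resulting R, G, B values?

35% lies between the 0% and 68% stops, so the local fraction is t = (35 − 0)/(68 − 0) = 35/68 ≈ 0.5147.
R = 101 + 0.5147 × (76 − 101) = 88.132 → 88
G = 191 + 0.5147 × (246 − 191) = 219.309 → 219
B = 69 + 0.5147 × (66 − 69) = 67.456 → 67

(88, 219, 67)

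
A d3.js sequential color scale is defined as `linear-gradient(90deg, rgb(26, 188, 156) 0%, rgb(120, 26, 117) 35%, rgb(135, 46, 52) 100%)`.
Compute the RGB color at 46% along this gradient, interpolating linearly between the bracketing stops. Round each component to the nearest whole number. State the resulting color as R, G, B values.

46% lies between the 35% and 100% stops, so the local fraction is t = (46 − 35)/(100 − 35) = 11/65 ≈ 0.1692.
R = 120 + 0.1692 × (135 − 120) = 122.538 → 123
G = 26 + 0.1692 × (46 − 26) = 29.384 → 29
B = 117 + 0.1692 × (52 − 117) = 106.002 → 106

(123, 29, 106)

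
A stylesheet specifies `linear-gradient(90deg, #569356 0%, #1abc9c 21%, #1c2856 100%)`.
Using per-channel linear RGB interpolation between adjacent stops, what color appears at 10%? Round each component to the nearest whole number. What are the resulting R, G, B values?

(57, 167, 119)

10% lies between the 0% and 21% stops, so the local fraction is t = (10 − 0)/(21 − 0) = 10/21 ≈ 0.4762.
#569356 → (86, 147, 86); #1abc9c → (26, 188, 156).
R = 86 + 0.4762 × (26 − 86) = 57.428 → 57
G = 147 + 0.4762 × (188 − 147) = 166.524 → 167
B = 86 + 0.4762 × (156 − 86) = 119.334 → 119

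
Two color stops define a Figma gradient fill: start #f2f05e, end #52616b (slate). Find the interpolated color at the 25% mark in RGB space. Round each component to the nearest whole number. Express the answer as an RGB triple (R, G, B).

(202, 204, 97)

#f2f05e → (242, 240, 94); #52616b → (82, 97, 107).
25% corresponds to t = 0.25.
R = 242 + 0.25 × (82 − 242) = 242 + 0.25 × -160 = 202 → 202
G = 240 + 0.25 × (97 − 240) = 240 + 0.25 × -143 = 204.25 → 204
B = 94 + 0.25 × (107 − 94) = 94 + 0.25 × 13 = 97.25 → 97
So the blended color is (202, 204, 97), about #cacc61.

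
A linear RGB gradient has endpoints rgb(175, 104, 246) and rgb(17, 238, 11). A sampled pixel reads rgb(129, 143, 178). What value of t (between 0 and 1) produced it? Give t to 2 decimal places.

0.29

Invert the lerp on the B channel (largest span, 235): t = (178 − 246) / (11 − 246) = -68/-235 = 0.28936.
Check on R: (129 − 175)/(17 − 175) = 0.2911 ✓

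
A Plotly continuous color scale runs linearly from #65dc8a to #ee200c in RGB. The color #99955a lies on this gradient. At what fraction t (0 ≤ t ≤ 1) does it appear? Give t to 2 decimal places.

Invert the lerp on the G channel (largest span, 188): t = (149 − 220) / (32 − 220) = -71/-188 = 0.37766.
Check on R: (153 − 101)/(238 − 101) = 0.3796 ✓

0.38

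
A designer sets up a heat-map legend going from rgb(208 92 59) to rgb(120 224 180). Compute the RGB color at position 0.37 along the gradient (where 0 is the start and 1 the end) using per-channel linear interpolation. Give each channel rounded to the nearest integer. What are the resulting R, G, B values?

R = 208 + 0.37 × (120 − 208) = 208 + 0.37 × -88 = 175.44 → 175
G = 92 + 0.37 × (224 − 92) = 92 + 0.37 × 132 = 140.84 → 141
B = 59 + 0.37 × (180 − 59) = 59 + 0.37 × 121 = 103.77 → 104

(175, 141, 104)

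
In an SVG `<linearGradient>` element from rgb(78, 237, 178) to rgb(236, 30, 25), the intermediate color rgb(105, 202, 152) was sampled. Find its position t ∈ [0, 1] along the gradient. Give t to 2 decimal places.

Invert the lerp on the G channel (largest span, 207): t = (202 − 237) / (30 − 237) = -35/-207 = 0.16908.
Check on R: (105 − 78)/(236 − 78) = 0.1709 ✓

0.17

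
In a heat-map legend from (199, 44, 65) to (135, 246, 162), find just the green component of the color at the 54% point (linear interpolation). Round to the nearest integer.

G = 44 + 0.54 × (246 − 44) = 153.08 → 153

153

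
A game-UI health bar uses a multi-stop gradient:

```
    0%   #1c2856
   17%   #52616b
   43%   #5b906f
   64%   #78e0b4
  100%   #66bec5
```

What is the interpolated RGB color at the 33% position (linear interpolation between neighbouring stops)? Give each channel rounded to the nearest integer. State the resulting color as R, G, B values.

33% lies between the 17% and 43% stops, so the local fraction is t = (33 − 17)/(43 − 17) = 16/26 ≈ 0.6154.
#52616b → (82, 97, 107); #5b906f → (91, 144, 111).
R = 82 + 0.6154 × (91 − 82) = 87.539 → 88
G = 97 + 0.6154 × (144 − 97) = 125.924 → 126
B = 107 + 0.6154 × (111 − 107) = 109.462 → 109

(88, 126, 109)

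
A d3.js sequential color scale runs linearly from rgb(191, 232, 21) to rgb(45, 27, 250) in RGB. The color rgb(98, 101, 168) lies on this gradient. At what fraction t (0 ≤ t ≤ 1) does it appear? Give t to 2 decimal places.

Invert the lerp on the B channel (largest span, 229): t = (168 − 21) / (250 − 21) = 147/229 = 0.64192.
Check on R: (98 − 191)/(45 − 191) = 0.637 ✓

0.64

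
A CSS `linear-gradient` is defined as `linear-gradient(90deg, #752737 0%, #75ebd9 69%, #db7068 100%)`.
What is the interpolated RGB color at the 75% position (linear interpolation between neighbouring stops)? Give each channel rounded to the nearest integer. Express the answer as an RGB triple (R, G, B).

75% lies between the 69% and 100% stops, so the local fraction is t = (75 − 69)/(100 − 69) = 6/31 ≈ 0.1935.
#75ebd9 → (117, 235, 217); #db7068 → (219, 112, 104).
R = 117 + 0.1935 × (219 − 117) = 136.737 → 137
G = 235 + 0.1935 × (112 − 235) = 211.2 → 211
B = 217 + 0.1935 × (104 − 217) = 195.135 → 195

(137, 211, 195)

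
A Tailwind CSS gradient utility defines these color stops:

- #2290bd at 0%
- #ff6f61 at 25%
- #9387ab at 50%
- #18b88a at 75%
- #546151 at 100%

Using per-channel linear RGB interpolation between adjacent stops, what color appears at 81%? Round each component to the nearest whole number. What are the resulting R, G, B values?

81% lies between the 75% and 100% stops, so the local fraction is t = (81 − 75)/(100 − 75) = 6/25 ≈ 0.24.
#18b88a → (24, 184, 138); #546151 → (84, 97, 81).
R = 24 + 0.24 × (84 − 24) = 38.4 → 38
G = 184 + 0.24 × (97 − 184) = 163.12 → 163
B = 138 + 0.24 × (81 − 138) = 124.32 → 124

(38, 163, 124)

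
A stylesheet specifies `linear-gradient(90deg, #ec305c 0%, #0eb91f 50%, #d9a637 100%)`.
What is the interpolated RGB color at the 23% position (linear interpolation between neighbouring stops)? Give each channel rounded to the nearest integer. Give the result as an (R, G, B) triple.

(134, 111, 64)

23% lies between the 0% and 50% stops, so the local fraction is t = (23 − 0)/(50 − 0) = 23/50 ≈ 0.46.
#ec305c → (236, 48, 92); #0eb91f → (14, 185, 31).
R = 236 + 0.46 × (14 − 236) = 133.88 → 134
G = 48 + 0.46 × (185 − 48) = 111.02 → 111
B = 92 + 0.46 × (31 − 92) = 63.94 → 64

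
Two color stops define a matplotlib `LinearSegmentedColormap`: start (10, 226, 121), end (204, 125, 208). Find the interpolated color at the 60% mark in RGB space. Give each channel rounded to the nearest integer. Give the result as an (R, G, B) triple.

60% corresponds to t = 0.6.
R = 10 + 0.6 × (204 − 10) = 10 + 0.6 × 194 = 126.4 → 126
G = 226 + 0.6 × (125 − 226) = 226 + 0.6 × -101 = 165.4 → 165
B = 121 + 0.6 × (208 − 121) = 121 + 0.6 × 87 = 173.2 → 173

(126, 165, 173)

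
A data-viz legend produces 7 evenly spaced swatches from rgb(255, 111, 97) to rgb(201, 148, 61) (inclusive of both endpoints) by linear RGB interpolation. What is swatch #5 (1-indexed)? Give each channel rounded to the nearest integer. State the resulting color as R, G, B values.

(219, 136, 73)

With 7 swatches and endpoints inclusive, swatch 5 sits at t = (5 − 1)/(7 − 1) = 4/6 ≈ 0.6667.
R = 255 + 0.6667 × (201 − 255) = 218.998 → 219
G = 111 + 0.6667 × (148 − 111) = 135.668 → 136
B = 97 + 0.6667 × (61 − 97) = 72.999 → 73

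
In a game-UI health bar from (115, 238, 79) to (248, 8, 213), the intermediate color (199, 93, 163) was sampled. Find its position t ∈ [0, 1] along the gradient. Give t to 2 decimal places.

0.63

Invert the lerp on the G channel (largest span, 230): t = (93 − 238) / (8 − 238) = -145/-230 = 0.63043.
Check on R: (199 − 115)/(248 − 115) = 0.6316 ✓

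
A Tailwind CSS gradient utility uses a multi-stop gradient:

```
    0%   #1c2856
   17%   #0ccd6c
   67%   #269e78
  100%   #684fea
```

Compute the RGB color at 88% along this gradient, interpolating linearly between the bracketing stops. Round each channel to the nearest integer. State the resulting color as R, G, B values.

(80, 108, 193)

88% lies between the 67% and 100% stops, so the local fraction is t = (88 − 67)/(100 − 67) = 21/33 ≈ 0.6364.
#269e78 → (38, 158, 120); #684fea → (104, 79, 234).
R = 38 + 0.6364 × (104 − 38) = 80.002 → 80
G = 158 + 0.6364 × (79 − 158) = 107.724 → 108
B = 120 + 0.6364 × (234 − 120) = 192.55 → 193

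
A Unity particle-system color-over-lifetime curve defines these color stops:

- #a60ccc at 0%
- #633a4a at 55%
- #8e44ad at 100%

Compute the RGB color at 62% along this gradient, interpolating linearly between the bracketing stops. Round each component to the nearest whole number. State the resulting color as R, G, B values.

62% lies between the 55% and 100% stops, so the local fraction is t = (62 − 55)/(100 − 55) = 7/45 ≈ 0.1556.
#633a4a → (99, 58, 74); #8e44ad → (142, 68, 173).
R = 99 + 0.1556 × (142 − 99) = 105.691 → 106
G = 58 + 0.1556 × (68 − 58) = 59.556 → 60
B = 74 + 0.1556 × (173 − 74) = 89.404 → 89

(106, 60, 89)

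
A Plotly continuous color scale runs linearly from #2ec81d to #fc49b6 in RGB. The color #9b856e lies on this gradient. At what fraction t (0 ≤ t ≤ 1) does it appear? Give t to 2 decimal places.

Invert the lerp on the R channel (largest span, 206): t = (155 − 46) / (252 − 46) = 109/206 = 0.52913.
Check on G: (133 − 200)/(73 − 200) = 0.5276 ✓

0.53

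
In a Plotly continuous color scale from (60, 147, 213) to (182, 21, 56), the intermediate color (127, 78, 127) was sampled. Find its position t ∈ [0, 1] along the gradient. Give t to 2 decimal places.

Invert the lerp on the B channel (largest span, 157): t = (127 − 213) / (56 − 213) = -86/-157 = 0.54777.
Check on R: (127 − 60)/(182 − 60) = 0.5492 ✓

0.55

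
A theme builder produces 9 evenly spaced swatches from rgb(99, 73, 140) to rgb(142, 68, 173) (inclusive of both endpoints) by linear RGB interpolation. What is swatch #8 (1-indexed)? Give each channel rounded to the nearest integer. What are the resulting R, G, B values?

With 9 swatches and endpoints inclusive, swatch 8 sits at t = (8 − 1)/(9 − 1) = 7/8 ≈ 0.875.
R = 99 + 0.875 × (142 − 99) = 136.625 → 137
G = 73 + 0.875 × (68 − 73) = 68.625 → 69
B = 140 + 0.875 × (173 − 140) = 168.875 → 169

(137, 69, 169)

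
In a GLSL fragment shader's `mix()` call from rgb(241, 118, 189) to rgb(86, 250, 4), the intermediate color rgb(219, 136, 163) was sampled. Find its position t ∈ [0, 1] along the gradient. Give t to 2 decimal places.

0.14

Invert the lerp on the B channel (largest span, 185): t = (163 − 189) / (4 − 189) = -26/-185 = 0.14054.
Check on R: (219 − 241)/(86 − 241) = 0.1419 ✓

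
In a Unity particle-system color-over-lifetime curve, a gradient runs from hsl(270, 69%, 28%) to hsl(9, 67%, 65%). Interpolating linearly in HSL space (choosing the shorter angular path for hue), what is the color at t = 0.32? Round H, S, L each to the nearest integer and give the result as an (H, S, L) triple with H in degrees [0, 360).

Hue: 9 − 270 = -261°, but |-261| > 180 so the shorter arc goes the other way: Δh = -261 + 360 = 99°.
H = 270 + 0.32 × (99) = 301.68 → 302°
S = 69 + 0.32 × (67 − 69) = 68.36 → 68%
L = 28 + 0.32 × (65 − 28) = 39.84 → 40%

(302, 68, 40)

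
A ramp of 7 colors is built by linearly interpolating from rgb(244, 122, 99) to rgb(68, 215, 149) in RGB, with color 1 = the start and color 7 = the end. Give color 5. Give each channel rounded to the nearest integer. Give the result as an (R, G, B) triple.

(127, 184, 132)

With 7 swatches and endpoints inclusive, swatch 5 sits at t = (5 − 1)/(7 − 1) = 4/6 ≈ 0.6667.
R = 244 + 0.6667 × (68 − 244) = 126.661 → 127
G = 122 + 0.6667 × (215 − 122) = 184.003 → 184
B = 99 + 0.6667 × (149 − 99) = 132.335 → 132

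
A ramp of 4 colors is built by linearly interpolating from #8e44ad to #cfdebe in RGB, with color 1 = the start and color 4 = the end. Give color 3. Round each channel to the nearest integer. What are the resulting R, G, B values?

(185, 171, 184)

With 4 swatches and endpoints inclusive, swatch 3 sits at t = (3 − 1)/(4 − 1) = 2/3 ≈ 0.6667.
#8e44ad → (142, 68, 173); #cfdebe → (207, 222, 190).
R = 142 + 0.6667 × (207 − 142) = 185.335 → 185
G = 68 + 0.6667 × (222 − 68) = 170.672 → 171
B = 173 + 0.6667 × (190 − 173) = 184.334 → 184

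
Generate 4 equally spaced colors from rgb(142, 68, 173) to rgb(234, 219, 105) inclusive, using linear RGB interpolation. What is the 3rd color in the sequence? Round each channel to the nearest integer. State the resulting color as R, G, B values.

With 4 swatches and endpoints inclusive, swatch 3 sits at t = (3 − 1)/(4 − 1) = 2/3 ≈ 0.6667.
R = 142 + 0.6667 × (234 − 142) = 203.336 → 203
G = 68 + 0.6667 × (219 − 68) = 168.672 → 169
B = 173 + 0.6667 × (105 − 173) = 127.664 → 128

(203, 169, 128)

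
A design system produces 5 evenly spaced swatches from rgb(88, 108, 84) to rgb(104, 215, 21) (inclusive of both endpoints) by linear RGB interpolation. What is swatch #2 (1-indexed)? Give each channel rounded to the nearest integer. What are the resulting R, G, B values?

With 5 swatches and endpoints inclusive, swatch 2 sits at t = (2 − 1)/(5 − 1) = 1/4 ≈ 0.25.
R = 88 + 0.25 × (104 − 88) = 92 → 92
G = 108 + 0.25 × (215 − 108) = 134.75 → 135
B = 84 + 0.25 × (21 − 84) = 68.25 → 68

(92, 135, 68)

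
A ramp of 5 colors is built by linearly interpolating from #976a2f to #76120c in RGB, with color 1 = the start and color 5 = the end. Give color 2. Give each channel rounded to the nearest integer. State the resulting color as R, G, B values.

(143, 84, 38)

With 5 swatches and endpoints inclusive, swatch 2 sits at t = (2 − 1)/(5 − 1) = 1/4 ≈ 0.25.
#976a2f → (151, 106, 47); #76120c → (118, 18, 12).
R = 151 + 0.25 × (118 − 151) = 142.75 → 143
G = 106 + 0.25 × (18 − 106) = 84 → 84
B = 47 + 0.25 × (12 − 47) = 38.25 → 38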